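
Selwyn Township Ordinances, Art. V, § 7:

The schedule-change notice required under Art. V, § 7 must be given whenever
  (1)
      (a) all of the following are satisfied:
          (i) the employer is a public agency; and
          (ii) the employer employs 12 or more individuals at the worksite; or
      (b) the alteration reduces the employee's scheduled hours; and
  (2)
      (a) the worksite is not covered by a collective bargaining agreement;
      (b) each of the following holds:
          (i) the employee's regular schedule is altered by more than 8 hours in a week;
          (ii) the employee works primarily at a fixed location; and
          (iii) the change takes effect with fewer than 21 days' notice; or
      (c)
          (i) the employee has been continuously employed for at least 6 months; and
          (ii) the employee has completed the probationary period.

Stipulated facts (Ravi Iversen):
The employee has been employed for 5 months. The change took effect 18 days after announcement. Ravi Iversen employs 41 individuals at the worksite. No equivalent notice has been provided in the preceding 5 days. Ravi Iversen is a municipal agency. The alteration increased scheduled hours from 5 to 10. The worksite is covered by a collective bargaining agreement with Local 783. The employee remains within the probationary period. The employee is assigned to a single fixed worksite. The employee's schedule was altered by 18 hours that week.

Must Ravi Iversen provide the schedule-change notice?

(i) public agency — met.
(ii) ≥ 12 at site — holds.
(a): T AND T → true.
(b) hours reduced — fails.
(1) = T OR F = true.
(a) no CBA — not satisfied.
(i) schedule shift > 8h — satisfied.
(ii) fixed location — holds.
(iii) < 21 days' notice — holds.
So (b) is satisfied (T AND T AND T).
(i) tenure ≥ 6 mo. — not satisfied.
(ii) past probation — fails.
(c) = F AND F = false.
(2): F OR T OR F → true.
So Overall is satisfied (T AND T).

Yes — required.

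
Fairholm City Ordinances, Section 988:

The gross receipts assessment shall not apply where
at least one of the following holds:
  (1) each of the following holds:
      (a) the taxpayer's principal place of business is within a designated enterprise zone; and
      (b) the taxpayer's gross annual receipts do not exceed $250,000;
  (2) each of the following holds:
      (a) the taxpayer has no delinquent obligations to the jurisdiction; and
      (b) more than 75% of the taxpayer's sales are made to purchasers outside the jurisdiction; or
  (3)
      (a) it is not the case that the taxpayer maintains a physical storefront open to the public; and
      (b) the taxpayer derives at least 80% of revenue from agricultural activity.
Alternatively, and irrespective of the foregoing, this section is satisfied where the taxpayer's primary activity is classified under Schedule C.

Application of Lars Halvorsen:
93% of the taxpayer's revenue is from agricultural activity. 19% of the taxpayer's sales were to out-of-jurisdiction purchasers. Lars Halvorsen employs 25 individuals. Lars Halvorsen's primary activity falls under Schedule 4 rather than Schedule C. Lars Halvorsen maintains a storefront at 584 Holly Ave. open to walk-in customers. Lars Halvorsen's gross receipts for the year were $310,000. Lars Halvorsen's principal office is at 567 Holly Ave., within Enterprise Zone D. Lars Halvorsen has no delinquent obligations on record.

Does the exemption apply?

No — not exempt.

(a) in enterprise zone — met.
(b) receipts ≤ $250,000 — not met.
(1) = T AND F = false.
(a) no delinquency — satisfied.
(b) >75% out-of-jur. sales — not met.
(2) = T AND F = false.
(a) not (has storefront) — not met.
(b) ≥80% agricultural — met.
So (3) is not satisfied (F AND T).
Overall: F OR F OR F → false.
Exception (Schedule C activity) — not satisfied.
Result: main false OR exception false → false.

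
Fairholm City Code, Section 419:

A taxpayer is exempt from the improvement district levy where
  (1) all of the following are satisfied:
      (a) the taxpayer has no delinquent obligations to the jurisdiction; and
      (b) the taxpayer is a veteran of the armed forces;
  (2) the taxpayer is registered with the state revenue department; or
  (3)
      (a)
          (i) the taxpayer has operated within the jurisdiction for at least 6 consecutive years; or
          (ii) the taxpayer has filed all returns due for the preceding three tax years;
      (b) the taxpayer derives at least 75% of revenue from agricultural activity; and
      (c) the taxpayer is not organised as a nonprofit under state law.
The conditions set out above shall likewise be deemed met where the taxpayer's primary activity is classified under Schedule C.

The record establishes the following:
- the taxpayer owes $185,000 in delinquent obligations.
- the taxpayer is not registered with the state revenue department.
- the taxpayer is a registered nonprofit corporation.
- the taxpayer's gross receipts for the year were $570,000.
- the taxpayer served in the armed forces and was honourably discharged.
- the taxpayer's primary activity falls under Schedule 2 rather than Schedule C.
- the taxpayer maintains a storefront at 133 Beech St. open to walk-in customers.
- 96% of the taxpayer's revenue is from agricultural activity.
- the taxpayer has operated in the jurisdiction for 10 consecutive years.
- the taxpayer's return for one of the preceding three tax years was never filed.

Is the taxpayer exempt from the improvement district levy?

No — not exempt.

(a) no delinquency — fails.
(b) veteran — satisfied.
(1) = F AND T = false.
(2) state-registered — fails.
(i) ≥ 6 yrs in jurisdiction — satisfied.
(ii) returns current — fails.
So (a) is satisfied (T OR F).
(b) ≥75% agricultural — holds.
(c) not (nonprofit) — fails.
(3): T AND T AND F → false.
Overall: F OR F OR F → false.
Exception (Schedule C activity) — not satisfied.
Result: main false OR exception false → false.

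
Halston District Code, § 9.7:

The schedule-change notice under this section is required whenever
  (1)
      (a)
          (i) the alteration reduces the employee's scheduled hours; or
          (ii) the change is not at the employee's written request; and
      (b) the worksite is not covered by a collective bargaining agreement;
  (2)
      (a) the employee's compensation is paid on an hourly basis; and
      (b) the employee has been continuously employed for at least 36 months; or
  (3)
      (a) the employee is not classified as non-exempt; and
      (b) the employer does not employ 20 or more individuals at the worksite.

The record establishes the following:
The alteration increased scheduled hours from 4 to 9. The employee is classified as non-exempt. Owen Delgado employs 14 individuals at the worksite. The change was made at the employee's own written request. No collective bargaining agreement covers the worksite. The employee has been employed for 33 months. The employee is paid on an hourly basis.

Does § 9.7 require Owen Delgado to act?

No — not required.

(i) hours reduced — not satisfied.
(ii) not employee-requested — not satisfied.
(a) = F OR F = false.
(b) no CBA — holds.
So (1) is not satisfied (F AND T).
(a) hourly-paid — satisfied.
(b) tenure ≥ 36 mo. — fails.
(2): T AND F → false.
(a) not (non-exempt) — not satisfied.
(b) not (≥ 20 at site) — satisfied.
So (3) is not satisfied (F AND T).
So Overall is not satisfied (F OR F OR F).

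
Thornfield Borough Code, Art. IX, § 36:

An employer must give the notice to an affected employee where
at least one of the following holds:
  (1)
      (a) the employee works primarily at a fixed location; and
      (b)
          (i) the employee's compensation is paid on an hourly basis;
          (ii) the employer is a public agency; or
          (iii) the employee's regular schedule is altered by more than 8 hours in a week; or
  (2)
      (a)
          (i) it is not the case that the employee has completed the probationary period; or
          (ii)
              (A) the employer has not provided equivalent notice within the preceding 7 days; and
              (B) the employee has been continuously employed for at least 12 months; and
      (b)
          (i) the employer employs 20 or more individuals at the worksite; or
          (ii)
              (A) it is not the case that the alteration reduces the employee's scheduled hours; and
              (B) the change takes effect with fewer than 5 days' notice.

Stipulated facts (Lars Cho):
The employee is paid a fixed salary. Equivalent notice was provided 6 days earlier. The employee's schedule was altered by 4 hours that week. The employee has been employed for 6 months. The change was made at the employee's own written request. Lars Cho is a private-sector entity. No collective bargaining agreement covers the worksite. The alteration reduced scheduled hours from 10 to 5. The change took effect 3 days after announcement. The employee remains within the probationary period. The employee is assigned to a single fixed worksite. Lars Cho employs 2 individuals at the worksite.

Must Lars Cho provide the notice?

No — not required.

(a) fixed location — holds.
(i) hourly-paid — not met.
(ii) public agency — not satisfied.
(iii) schedule shift > 8h — fails.
(b) = F OR F OR F = false.
(1) = T AND F = false.
(i) not (past probation) — satisfied.
(A) no recent notice — not satisfied.
(B) tenure ≥ 12 mo. — fails.
(ii) = F AND F = false.
(a) = T OR F = true.
(i) ≥ 20 at site — not met.
(A) not (hours reduced) — fails.
(B) < 5 days' notice — met.
(ii): F AND T → false.
So (b) is not satisfied (F OR F).
So (2) is not satisfied (T AND F).
Overall = F OR F = false.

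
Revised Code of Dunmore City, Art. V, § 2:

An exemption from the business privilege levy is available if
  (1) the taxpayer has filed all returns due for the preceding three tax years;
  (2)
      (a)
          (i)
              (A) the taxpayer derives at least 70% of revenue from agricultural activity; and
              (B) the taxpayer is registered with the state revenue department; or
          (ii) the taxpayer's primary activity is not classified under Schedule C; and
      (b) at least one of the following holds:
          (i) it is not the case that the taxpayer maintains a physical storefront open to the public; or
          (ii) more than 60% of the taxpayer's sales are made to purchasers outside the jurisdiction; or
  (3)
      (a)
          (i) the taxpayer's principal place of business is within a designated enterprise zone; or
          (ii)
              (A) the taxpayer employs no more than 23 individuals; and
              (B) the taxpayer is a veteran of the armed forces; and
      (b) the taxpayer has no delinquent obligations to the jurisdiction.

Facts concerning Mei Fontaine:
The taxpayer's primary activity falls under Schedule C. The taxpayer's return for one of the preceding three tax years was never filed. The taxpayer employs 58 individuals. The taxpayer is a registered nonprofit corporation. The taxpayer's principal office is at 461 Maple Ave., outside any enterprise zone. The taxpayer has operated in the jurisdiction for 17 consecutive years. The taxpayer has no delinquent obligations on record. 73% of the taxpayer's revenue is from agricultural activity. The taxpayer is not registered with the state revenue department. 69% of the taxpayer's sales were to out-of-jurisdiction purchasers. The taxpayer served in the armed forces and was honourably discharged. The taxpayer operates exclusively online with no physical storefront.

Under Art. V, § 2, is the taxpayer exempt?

(1) returns current — fails.
(A) ≥70% agricultural — met.
(B) state-registered — not met.
(i) = T AND F = false.
(ii) not (Schedule C activity) — fails.
So (a) is not satisfied (F OR F).
(i) not (has storefront) — holds.
(ii) >60% out-of-jur. sales — holds.
(b) = T OR T = true.
So (2) is not satisfied (F AND T).
(i) in enterprise zone — not met.
(A) ≤ 23 employees — not met.
(B) veteran — satisfied.
(ii): F AND T → false.
(a): F OR F → false.
(b) no delinquency — satisfied.
So (3) is not satisfied (F AND T).
So Overall is not satisfied (F OR F OR F).

No — not exempt.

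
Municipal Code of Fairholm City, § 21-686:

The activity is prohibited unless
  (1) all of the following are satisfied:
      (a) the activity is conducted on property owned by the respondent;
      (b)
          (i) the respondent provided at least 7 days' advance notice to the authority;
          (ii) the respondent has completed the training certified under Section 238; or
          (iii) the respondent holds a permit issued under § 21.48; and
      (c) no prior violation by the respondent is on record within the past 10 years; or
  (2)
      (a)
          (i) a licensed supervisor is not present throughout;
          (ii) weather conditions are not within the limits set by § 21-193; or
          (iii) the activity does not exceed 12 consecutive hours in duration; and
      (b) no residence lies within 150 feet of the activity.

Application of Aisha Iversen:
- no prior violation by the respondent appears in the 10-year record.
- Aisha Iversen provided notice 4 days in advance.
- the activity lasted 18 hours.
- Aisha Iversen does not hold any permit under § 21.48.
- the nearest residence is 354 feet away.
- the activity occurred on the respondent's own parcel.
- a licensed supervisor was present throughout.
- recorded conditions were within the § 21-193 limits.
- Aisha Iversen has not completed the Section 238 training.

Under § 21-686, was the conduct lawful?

(a) own property — satisfied.
(i) ≥7 days' notice — not met.
(ii) training certified — not met.
(iii) holds permit — not met.
So (b) is not satisfied (F OR F OR F).
(c) no prior violation — met.
So (1) is not satisfied (T AND F AND T).
(i) not (supervisor present) — not met.
(ii) not (weather ok) — fails.
(iii) ≤ 12 hrs duration — fails.
(a): F OR F OR F → false.
(b) no residence in 150 ft — holds.
So (2) is not satisfied (F AND T).
So Overall is not satisfied (F OR F).

No — unlawful.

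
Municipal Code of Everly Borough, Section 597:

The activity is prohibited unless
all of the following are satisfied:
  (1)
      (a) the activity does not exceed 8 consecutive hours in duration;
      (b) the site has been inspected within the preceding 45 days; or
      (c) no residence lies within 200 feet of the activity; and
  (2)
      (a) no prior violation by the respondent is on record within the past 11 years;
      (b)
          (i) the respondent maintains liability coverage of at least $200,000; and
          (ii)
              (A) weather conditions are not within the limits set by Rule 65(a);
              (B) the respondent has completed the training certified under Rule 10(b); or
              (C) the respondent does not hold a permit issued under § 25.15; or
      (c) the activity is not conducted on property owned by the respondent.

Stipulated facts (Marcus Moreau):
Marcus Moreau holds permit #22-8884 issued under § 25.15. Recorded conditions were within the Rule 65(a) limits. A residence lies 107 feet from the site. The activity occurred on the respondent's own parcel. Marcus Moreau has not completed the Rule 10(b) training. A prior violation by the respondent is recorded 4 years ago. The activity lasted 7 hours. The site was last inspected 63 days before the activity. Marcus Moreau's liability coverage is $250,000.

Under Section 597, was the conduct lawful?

No — unlawful.

(a) ≤ 8 hrs duration — holds.
(b) site inspected — not satisfied.
(c) no residence in 200 ft — not met.
(1): T OR F OR F → true.
(a) no prior violation — not satisfied.
(i) coverage ≥ $200,000 — holds.
(A) not (weather ok) — not satisfied.
(B) training certified — not met.
(C) not (holds permit) — fails.
(ii) = F OR F OR F = false.
(b): T AND F → false.
(c) not (own property) — not met.
(2): F OR F OR F → false.
So Overall is not satisfied (T AND F).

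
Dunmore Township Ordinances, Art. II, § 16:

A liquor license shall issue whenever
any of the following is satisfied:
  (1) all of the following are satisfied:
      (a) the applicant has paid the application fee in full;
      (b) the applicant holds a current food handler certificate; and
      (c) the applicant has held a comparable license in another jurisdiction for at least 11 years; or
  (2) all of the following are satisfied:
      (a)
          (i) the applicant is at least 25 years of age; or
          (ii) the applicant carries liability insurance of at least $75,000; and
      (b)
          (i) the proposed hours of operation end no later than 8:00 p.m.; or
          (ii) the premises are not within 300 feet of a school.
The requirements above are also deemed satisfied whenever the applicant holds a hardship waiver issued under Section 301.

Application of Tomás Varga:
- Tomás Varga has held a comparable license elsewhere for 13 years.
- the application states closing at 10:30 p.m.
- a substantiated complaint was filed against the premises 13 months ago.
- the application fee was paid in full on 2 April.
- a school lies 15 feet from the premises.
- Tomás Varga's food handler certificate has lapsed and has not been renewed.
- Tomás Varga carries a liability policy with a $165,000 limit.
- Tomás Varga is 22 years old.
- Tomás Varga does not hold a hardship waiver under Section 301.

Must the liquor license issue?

(a) fee paid — satisfied.
(b) food handler cert. — fails.
(c) prior license ≥ 11 yr — holds.
(1): T AND F AND T → false.
(i) age ≥ 25 — fails.
(ii) insurance ≥ $75,000 — met.
(a): F OR T → true.
(i) closes by 8 p.m. — fails.
(ii) ≥300 ft from school — fails.
(b): F OR F → false.
(2): T AND F → false.
Overall = F OR F = false.
Exception (hardship waiver) — not satisfied.
Result: main false OR exception false → false.

No — denied.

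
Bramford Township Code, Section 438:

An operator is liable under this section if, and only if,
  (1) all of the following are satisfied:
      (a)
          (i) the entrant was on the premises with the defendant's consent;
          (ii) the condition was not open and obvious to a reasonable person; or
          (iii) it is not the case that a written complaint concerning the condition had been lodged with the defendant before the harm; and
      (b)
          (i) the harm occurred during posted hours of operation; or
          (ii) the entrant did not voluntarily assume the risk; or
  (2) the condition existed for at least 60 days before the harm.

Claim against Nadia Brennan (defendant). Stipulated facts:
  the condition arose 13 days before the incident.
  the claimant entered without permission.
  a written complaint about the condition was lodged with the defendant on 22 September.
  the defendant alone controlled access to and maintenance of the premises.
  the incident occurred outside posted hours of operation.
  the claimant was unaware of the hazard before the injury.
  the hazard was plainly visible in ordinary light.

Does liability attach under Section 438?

(i) consent to enter — not satisfied.
(ii) not open/obvious — not met.
(iii) not (complaint lodged) — not satisfied.
(a): F OR F OR F → false.
(i) during posted hours — not satisfied.
(ii) no assumed risk — satisfied.
So (b) is satisfied (F OR T).
(1): F AND T → false.
(2) condition ≥60 days old — fails.
So Overall is not satisfied (F OR F).

No — not liable.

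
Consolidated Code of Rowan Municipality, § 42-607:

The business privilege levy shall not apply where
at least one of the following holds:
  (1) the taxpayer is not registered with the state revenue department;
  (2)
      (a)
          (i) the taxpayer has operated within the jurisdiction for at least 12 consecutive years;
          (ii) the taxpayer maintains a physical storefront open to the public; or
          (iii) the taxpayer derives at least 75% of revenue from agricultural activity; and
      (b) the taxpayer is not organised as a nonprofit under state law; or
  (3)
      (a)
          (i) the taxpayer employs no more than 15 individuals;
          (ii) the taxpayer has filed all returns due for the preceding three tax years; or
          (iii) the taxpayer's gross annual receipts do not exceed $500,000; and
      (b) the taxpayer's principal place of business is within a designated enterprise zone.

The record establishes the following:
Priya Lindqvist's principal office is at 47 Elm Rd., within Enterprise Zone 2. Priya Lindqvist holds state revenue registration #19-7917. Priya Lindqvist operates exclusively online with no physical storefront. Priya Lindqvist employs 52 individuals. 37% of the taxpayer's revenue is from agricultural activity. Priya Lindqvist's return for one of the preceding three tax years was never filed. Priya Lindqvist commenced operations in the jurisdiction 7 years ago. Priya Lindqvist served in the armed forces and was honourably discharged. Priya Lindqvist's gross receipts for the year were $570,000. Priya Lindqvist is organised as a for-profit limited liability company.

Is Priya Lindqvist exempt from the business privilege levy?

(1) not (state-registered) — not met.
(i) ≥ 12 yrs in jurisdiction — not met.
(ii) has storefront — not satisfied.
(iii) ≥75% agricultural — not satisfied.
(a) = F OR F OR F = false.
(b) not (nonprofit) — met.
So (2) is not satisfied (F AND T).
(i) ≤ 15 employees — not met.
(ii) returns current — not satisfied.
(iii) receipts ≤ $500,000 — not met.
So (a) is not satisfied (F OR F OR F).
(b) in enterprise zone — satisfied.
(3): F AND T → false.
So Overall is not satisfied (F OR F OR F).

No — not exempt.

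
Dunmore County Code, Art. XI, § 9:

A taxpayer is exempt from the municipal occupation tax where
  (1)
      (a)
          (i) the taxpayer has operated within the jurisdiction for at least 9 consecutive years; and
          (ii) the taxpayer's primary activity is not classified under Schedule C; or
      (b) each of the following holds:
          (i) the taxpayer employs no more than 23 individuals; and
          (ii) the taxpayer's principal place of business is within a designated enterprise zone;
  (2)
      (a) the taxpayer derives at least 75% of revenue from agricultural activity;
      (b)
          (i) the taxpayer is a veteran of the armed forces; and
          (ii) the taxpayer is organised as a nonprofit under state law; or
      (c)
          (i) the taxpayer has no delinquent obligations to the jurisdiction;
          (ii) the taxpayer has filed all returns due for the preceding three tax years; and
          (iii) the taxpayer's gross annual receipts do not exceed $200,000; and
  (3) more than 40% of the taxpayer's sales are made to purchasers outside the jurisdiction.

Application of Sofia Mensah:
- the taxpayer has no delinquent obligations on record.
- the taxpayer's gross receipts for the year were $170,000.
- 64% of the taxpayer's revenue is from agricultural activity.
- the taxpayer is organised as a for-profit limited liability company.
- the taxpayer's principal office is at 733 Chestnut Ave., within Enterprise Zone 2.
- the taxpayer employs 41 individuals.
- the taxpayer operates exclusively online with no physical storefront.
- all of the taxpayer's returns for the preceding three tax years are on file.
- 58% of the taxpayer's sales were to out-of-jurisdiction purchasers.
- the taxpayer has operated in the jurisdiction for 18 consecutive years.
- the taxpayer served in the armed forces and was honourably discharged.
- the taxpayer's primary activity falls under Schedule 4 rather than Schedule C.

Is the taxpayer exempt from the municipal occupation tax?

Yes — exempt.

(i) ≥ 9 yrs in jurisdiction — satisfied.
(ii) not (Schedule C activity) — satisfied.
(a) = T AND T = true.
(i) ≤ 23 employees — not satisfied.
(ii) in enterprise zone — holds.
(b) = F AND T = false.
(1): T OR F → true.
(a) ≥75% agricultural — fails.
(i) veteran — holds.
(ii) nonprofit — fails.
So (b) is not satisfied (T AND F).
(i) no delinquency — satisfied.
(ii) returns current — holds.
(iii) receipts ≤ $200,000 — holds.
(c) = T AND T AND T = true.
(2): F OR F OR T → true.
(3) >40% out-of-jur. sales — met.
So Overall is satisfied (T AND T AND T).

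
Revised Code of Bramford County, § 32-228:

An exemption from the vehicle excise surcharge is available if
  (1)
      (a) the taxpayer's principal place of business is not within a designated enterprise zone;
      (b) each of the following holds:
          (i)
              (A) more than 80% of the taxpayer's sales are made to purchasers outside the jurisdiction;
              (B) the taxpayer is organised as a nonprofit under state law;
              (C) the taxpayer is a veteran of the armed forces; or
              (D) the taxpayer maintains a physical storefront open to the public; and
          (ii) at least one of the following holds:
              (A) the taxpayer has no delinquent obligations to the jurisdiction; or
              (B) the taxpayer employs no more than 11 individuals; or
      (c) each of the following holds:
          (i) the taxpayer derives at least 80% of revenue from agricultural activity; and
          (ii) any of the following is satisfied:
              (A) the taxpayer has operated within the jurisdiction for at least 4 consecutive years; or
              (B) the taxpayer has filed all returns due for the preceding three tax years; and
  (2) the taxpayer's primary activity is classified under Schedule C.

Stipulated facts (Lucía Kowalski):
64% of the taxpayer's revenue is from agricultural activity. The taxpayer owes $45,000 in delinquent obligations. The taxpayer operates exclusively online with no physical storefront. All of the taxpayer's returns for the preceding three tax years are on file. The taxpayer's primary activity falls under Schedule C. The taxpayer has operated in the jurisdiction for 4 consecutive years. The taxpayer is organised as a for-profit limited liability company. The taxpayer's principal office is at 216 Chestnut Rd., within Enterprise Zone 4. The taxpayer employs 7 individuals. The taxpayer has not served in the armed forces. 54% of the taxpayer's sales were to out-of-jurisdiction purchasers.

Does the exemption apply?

(a) not (in enterprise zone) — not satisfied.
(A) >80% out-of-jur. sales — fails.
(B) nonprofit — not met.
(C) veteran — not met.
(D) has storefront — fails.
(i) = F OR F OR F OR F = false.
(A) no delinquency — not met.
(B) ≤ 11 employees — met.
So (ii) is satisfied (F OR T).
So (b) is not satisfied (F AND T).
(i) ≥80% agricultural — not met.
(A) ≥ 4 yrs in jurisdiction — met.
(B) returns current — holds.
So (ii) is satisfied (T OR T).
(c): F AND T → false.
(1): F OR F OR F → false.
(2) Schedule C activity — met.
So Overall is not satisfied (F AND T).

No — not exempt.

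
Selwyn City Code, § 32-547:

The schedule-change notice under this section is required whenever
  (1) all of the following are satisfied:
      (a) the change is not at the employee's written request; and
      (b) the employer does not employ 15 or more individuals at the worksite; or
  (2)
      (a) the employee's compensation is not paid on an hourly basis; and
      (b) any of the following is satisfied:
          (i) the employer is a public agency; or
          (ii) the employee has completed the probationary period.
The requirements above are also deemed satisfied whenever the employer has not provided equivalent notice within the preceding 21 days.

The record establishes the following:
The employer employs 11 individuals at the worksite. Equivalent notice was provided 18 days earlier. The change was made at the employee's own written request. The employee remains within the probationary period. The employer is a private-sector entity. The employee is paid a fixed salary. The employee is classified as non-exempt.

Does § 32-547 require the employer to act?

No — not required.

(a) not employee-requested — fails.
(b) not (≥ 15 at site) — holds.
(1) = F AND T = false.
(a) not (hourly-paid) — holds.
(i) public agency — not met.
(ii) past probation — fails.
(b) = F OR F = false.
(2): T AND F → false.
Overall: F OR F → false.
Exception (no recent notice) — not satisfied.
Result: main false OR exception false → false.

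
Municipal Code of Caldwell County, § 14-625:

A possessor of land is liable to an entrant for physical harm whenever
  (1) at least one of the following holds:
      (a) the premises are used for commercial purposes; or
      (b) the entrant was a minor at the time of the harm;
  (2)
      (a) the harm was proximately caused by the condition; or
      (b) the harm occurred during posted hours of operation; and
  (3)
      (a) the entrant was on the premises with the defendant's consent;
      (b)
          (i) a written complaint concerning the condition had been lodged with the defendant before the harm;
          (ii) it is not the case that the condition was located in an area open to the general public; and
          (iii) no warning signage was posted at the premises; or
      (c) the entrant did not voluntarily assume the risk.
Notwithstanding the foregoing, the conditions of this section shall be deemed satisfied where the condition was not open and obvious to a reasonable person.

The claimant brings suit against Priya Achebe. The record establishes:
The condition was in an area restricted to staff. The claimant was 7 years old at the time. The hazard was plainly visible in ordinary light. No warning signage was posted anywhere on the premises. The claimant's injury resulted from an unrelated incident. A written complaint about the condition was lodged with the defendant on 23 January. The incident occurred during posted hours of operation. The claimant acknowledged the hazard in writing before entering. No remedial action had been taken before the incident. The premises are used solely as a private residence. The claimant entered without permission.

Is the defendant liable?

(a) commercial use — not satisfied.
(b) entrant a minor — satisfied.
(1) = F OR T = true.
(a) proximate cause — not met.
(b) during posted hours — satisfied.
(2) = F OR T = true.
(a) consent to enter — not satisfied.
(i) complaint lodged — met.
(ii) not (public area) — met.
(iii) no signage posted — holds.
(b): T AND T AND T → true.
(c) no assumed risk — fails.
So (3) is satisfied (F OR T OR F).
So Overall is satisfied (T AND T AND T).
Exception (not open/obvious) — not satisfied.
Result: main true OR exception false → true.

Yes — liable.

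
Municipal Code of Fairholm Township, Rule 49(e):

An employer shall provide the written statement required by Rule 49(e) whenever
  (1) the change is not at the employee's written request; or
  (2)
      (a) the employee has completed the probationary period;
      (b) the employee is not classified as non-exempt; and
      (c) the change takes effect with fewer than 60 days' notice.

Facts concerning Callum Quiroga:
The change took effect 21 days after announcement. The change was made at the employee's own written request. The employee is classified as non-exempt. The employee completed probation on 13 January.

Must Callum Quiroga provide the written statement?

(1) not employee-requested — not satisfied.
(a) past probation — satisfied.
(b) not (non-exempt) — not met.
(c) < 60 days' notice — holds.
(2) = T AND F AND T = false.
So Overall is not satisfied (F OR F).

No — not required.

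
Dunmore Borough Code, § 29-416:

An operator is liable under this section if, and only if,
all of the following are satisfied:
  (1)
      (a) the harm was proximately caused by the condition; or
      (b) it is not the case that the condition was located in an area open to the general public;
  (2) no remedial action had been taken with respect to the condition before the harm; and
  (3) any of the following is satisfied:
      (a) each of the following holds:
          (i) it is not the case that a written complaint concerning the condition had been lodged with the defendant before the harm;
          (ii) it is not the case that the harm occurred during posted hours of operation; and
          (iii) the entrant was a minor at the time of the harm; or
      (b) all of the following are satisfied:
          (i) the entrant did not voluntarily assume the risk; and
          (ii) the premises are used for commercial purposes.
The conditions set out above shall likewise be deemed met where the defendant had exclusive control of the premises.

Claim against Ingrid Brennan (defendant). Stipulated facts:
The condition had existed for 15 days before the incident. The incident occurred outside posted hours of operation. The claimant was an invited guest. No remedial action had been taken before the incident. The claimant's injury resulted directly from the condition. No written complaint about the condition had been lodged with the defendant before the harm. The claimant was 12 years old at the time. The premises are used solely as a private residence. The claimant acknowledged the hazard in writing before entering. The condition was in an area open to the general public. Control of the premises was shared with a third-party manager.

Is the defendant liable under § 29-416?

Yes — liable.

(a) proximate cause — met.
(b) not (public area) — fails.
(1): T OR F → true.
(2) no remedial action — satisfied.
(i) not (complaint lodged) — met.
(ii) not (during posted hours) — met.
(iii) entrant a minor — holds.
(a): T AND T AND T → true.
(i) no assumed risk — not met.
(ii) commercial use — not met.
So (b) is not satisfied (F AND F).
(3) = T OR F = true.
Overall = T AND T AND T = true.
Exception (exclusive control) — not satisfied.
Result: main true OR exception false → true.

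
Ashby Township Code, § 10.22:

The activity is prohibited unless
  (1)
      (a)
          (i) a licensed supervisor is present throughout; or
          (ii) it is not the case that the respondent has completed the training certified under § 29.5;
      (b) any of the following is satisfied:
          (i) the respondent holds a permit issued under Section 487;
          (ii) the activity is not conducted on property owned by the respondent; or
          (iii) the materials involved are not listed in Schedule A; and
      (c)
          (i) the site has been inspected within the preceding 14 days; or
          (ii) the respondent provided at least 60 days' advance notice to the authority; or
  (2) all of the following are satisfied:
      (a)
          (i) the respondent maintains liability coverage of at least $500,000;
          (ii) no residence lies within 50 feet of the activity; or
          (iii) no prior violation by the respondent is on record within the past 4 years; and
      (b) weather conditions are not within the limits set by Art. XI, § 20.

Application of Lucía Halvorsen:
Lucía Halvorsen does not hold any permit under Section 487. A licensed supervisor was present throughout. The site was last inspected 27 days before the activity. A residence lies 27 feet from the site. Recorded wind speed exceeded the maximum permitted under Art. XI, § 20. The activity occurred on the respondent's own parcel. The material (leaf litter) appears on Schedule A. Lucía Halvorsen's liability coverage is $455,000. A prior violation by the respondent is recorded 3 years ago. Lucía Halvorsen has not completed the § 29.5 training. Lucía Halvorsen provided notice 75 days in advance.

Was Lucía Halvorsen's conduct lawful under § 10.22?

No — unlawful.

(i) supervisor present — holds.
(ii) not (training certified) — met.
(a): T OR T → true.
(i) holds permit — fails.
(ii) not (own property) — not met.
(iii) not (Schedule A material) — not met.
(b): F OR F OR F → false.
(i) site inspected — not met.
(ii) ≥60 days' notice — satisfied.
(c): F OR T → true.
So (1) is not satisfied (T AND F AND T).
(i) coverage ≥ $500,000 — fails.
(ii) no residence in 50 ft — fails.
(iii) no prior violation — not satisfied.
(a): F OR F OR F → false.
(b) not (weather ok) — met.
(2) = F AND T = false.
Overall = F OR F = false.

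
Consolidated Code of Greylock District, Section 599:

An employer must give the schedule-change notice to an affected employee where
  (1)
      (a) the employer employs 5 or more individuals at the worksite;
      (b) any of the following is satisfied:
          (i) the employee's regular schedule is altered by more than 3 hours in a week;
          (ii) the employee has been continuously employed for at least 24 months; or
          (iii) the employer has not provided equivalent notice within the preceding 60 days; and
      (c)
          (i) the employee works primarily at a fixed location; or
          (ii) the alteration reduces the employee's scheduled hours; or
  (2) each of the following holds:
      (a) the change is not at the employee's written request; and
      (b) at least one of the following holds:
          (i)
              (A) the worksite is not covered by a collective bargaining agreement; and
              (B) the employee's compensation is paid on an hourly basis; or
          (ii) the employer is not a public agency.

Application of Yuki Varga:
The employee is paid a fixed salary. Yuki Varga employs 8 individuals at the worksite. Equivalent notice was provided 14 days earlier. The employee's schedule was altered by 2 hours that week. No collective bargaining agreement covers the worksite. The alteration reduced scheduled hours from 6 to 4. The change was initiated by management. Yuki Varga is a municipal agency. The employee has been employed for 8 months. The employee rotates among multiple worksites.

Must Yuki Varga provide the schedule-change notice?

No — not required.

(a) ≥ 5 at site — met.
(i) schedule shift > 3h — fails.
(ii) tenure ≥ 24 mo. — not met.
(iii) no recent notice — fails.
(b): F OR F OR F → false.
(i) fixed location — not met.
(ii) hours reduced — satisfied.
(c) = F OR T = true.
So (1) is not satisfied (T AND F AND T).
(a) not employee-requested — holds.
(A) no CBA — met.
(B) hourly-paid — not met.
(i) = T AND F = false.
(ii) not (public agency) — fails.
So (b) is not satisfied (F OR F).
(2): T AND F → false.
So Overall is not satisfied (F OR F).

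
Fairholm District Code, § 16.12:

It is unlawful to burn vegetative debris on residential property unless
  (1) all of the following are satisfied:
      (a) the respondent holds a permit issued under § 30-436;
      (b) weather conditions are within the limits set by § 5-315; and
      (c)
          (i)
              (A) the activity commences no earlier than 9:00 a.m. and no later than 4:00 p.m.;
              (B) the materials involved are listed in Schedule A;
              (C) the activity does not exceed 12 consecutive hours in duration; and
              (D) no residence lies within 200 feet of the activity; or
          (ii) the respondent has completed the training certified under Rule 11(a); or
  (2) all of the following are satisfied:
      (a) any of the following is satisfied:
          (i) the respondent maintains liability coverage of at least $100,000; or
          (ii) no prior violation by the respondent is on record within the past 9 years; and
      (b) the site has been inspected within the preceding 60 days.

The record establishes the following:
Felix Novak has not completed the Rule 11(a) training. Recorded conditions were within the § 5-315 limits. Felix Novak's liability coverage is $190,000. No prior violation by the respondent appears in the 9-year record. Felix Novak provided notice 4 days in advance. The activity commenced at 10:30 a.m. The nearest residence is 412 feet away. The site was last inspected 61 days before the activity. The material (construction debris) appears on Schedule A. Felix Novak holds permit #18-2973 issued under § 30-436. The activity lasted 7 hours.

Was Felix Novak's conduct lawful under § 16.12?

(a) holds permit — met.
(b) weather ok — met.
(A) start within hours — holds.
(B) Schedule A material — satisfied.
(C) ≤ 12 hrs duration — holds.
(D) no residence in 200 ft — holds.
So (i) is satisfied (T AND T AND T AND T).
(ii) training certified — not met.
(c): T OR F → true.
So (1) is satisfied (T AND T AND T).
(i) coverage ≥ $100,000 — met.
(ii) no prior violation — holds.
(a): T OR T → true.
(b) site inspected — fails.
(2): T AND F → false.
Overall: T OR F → true.

Yes — lawful.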